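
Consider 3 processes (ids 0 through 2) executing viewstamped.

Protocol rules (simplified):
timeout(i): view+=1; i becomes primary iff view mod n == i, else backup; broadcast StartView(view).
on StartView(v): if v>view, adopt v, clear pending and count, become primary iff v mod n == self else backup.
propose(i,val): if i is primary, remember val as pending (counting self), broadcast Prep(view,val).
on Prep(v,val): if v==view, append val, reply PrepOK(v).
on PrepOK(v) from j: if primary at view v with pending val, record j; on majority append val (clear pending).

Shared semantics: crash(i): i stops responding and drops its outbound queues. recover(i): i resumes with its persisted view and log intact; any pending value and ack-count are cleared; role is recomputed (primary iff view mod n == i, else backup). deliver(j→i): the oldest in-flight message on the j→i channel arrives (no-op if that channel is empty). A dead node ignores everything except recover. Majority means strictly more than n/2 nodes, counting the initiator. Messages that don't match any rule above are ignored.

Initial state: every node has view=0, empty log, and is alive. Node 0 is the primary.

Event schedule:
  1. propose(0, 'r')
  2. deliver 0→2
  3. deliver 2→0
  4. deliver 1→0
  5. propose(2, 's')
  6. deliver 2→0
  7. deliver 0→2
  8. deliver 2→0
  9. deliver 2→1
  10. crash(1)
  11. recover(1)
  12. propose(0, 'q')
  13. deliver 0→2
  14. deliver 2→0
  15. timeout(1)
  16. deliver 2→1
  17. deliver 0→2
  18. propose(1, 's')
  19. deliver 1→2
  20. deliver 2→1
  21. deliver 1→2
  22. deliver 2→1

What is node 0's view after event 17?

0

[1] propose(0,'r') → ∅
[2] deliver 0→2 → N2(back v0 [r])
[3] deliver 2→0 → N0(prim v0 [r])
[4] deliver 1→0 → ∅
[5] propose(2,'s') → ∅
[6] deliver 2→0 → ∅
[7] deliver 0→2 → ∅
[8] deliver 2→0 → ∅
[9] deliver 2→1 → ∅
[10] crash(1) → N1(✗back v0 [-])
[11] recover(1) → N1(back v0 [-])
[12] propose(0,'q') → ∅
[13] deliver 0→2 → N2(back v0 [r,q])
[14] deliver 2→0 → N0(prim v0 [r,q])
[15] timeout(1) → N1(prim v1 [-])
[16] deliver 2→1 → ∅
[17] deliver 0→2 → ∅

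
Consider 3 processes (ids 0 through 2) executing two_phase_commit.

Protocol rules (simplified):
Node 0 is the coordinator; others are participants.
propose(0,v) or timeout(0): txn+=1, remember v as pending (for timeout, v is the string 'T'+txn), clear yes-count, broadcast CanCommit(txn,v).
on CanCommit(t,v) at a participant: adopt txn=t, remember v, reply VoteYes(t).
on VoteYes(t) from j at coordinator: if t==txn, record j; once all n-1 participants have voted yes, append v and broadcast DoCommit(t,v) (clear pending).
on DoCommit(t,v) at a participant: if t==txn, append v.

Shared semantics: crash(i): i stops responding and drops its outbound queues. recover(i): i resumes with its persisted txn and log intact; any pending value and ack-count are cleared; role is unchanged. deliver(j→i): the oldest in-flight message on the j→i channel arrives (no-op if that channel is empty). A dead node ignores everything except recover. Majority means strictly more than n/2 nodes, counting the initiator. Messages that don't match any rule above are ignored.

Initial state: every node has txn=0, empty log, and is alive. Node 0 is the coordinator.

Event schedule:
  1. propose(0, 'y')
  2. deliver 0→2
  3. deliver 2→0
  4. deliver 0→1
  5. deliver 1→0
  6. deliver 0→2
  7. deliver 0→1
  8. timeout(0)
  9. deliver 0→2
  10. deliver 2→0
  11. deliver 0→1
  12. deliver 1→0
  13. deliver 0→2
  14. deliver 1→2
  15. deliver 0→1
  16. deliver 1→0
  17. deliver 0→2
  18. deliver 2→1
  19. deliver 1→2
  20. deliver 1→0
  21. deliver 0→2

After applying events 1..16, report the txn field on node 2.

2

[1] propose(0,'y') → N0(coor t1 [-])
[2] deliver 0→2 → N2(part t1 [-])
[3] deliver 2→0 → ∅
[4] deliver 0→1 → N1(part t1 [-])
[5] deliver 1→0 → N0(coor t1 [y])
[6] deliver 0→2 → N2(part t1 [y])
[7] deliver 0→1 → N1(part t1 [y])
[8] timeout(0) → N0(coor t2 [y])
[9] deliver 0→2 → N2(part t2 [y])
[10] deliver 2→0 → ∅
[11] deliver 0→1 → N1(part t2 [y])
[12] deliver 1→0 → N0(coor t2 [y,T2])
[13] deliver 0→2 → N2(part t2 [y,T2])
[14] deliver 1→2 → ∅
[15] deliver 0→1 → N1(part t2 [y,T2])
[16] deliver 1→0 → ∅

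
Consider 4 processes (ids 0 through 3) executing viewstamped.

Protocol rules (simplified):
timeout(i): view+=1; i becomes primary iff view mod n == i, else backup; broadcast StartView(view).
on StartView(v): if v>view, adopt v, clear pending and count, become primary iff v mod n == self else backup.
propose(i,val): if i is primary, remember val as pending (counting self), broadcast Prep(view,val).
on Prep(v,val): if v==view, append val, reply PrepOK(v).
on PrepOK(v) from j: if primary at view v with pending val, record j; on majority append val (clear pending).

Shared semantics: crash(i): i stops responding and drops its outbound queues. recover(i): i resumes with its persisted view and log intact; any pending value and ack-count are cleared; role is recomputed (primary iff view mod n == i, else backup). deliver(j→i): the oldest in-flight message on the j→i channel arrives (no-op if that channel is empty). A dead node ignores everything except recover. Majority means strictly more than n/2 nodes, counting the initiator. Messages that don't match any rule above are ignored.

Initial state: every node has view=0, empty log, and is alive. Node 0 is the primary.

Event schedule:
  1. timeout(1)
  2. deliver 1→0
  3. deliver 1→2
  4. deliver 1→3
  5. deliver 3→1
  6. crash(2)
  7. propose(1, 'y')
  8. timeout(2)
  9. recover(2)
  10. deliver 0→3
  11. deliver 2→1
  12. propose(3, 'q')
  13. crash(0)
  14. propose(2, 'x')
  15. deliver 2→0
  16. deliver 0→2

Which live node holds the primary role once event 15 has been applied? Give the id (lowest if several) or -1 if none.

step 1 timeout(1): 1={prim,v=1,log=-}
step 2 deliver 1→0: 0={back,v=1,log=-}
step 3 deliver 1→2: 2={back,v=1,log=-}
step 4 deliver 1→3: 3={back,v=1,log=-}
step 5 deliver 3→1: —
step 6 crash(2): 2={✗back,v=1,log=-}
step 7 propose(1,'y'): —
step 8 timeout(2): —
step 9 recover(2): 2={back,v=1,log=-}
step 10 deliver 0→3: —
step 11 deliver 2→1: —
step 12 propose(3,'q'): —
step 13 crash(0): 0={✗back,v=1,log=-}
step 14 propose(2,'x'): —
step 15 deliver 2→0: —

1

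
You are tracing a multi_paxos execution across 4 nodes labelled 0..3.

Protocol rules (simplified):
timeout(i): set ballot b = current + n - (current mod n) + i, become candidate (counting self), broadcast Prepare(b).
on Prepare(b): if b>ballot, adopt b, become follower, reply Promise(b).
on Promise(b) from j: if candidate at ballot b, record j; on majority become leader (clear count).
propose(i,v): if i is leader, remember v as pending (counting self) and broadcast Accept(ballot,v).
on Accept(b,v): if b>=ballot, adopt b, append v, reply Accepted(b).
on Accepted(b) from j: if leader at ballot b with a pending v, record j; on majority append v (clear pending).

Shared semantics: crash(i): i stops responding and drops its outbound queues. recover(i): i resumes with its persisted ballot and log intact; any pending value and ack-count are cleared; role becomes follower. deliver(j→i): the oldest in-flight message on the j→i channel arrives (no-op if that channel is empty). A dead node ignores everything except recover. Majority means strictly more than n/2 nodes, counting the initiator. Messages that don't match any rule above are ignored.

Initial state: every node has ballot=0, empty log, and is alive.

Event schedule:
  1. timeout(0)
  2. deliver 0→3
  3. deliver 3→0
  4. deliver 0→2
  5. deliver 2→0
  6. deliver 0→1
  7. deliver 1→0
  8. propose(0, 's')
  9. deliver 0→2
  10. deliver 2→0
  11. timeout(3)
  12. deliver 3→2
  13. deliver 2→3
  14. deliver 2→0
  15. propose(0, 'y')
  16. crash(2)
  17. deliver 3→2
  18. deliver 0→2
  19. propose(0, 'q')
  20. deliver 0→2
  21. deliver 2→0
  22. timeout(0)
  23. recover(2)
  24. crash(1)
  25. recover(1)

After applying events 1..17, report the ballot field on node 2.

11

e1 timeout(0): 0[cand,b=4,-]
e2 deliver 0→3: 3[foll,b=4,-]
e3 deliver 3→0: ·
e4 deliver 0→2: 2[foll,b=4,-]
e5 deliver 2→0: 0[lead,b=4,-]
e6 deliver 0→1: 1[foll,b=4,-]
e7 deliver 1→0: ·
e8 propose(0,'s'): ·
e9 deliver 0→2: 2[foll,b=4,s]
e10 deliver 2→0: ·
e11 timeout(3): 3[cand,b=11,-]
e12 deliver 3→2: 2[foll,b=11,s]
e13 deliver 2→3: ·
e14 deliver 2→0: ·
e15 propose(0,'y'): ·
e16 crash(2): 2[✗foll,b=11,s]
e17 deliver 3→2: ·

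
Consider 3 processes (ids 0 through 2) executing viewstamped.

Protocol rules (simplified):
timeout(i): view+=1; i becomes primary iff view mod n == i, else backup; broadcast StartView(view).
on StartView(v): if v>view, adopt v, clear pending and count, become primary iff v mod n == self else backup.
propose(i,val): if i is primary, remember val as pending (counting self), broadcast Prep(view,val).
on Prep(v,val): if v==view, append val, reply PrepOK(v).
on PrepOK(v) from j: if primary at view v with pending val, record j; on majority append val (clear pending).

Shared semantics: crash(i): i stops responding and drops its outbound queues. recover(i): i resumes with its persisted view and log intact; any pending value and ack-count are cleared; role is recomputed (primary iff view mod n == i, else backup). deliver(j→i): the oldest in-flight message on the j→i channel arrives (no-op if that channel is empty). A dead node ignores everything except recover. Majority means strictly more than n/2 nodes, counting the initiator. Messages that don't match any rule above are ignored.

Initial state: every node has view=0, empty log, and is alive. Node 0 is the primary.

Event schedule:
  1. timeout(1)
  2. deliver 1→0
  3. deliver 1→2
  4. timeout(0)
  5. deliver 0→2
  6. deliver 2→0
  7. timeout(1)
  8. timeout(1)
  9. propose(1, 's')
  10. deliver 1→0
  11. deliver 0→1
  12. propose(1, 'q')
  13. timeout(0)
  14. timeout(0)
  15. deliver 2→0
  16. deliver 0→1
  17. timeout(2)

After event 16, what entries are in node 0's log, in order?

empty

1. timeout(1):  <1:prim v1 ->
2. deliver 1→0:  <0:back v1 ->
3. deliver 1→2:  <2:back v1 ->
4. timeout(0):  <0:back v2 ->
5. deliver 0→2:  <2:prim v2 ->
6. deliver 2→0:  nop
7. timeout(1):  <1:back v2 ->
8. timeout(1):  <1:back v3 ->
9. propose(1,'s'):  nop
10. deliver 1→0:  nop
11. deliver 0→1:  nop
12. propose(1,'q'):  nop
13. timeout(0):  <0:prim v3 ->
14. timeout(0):  <0:back v4 ->
15. deliver 2→0:  nop
16. deliver 0→1:  nop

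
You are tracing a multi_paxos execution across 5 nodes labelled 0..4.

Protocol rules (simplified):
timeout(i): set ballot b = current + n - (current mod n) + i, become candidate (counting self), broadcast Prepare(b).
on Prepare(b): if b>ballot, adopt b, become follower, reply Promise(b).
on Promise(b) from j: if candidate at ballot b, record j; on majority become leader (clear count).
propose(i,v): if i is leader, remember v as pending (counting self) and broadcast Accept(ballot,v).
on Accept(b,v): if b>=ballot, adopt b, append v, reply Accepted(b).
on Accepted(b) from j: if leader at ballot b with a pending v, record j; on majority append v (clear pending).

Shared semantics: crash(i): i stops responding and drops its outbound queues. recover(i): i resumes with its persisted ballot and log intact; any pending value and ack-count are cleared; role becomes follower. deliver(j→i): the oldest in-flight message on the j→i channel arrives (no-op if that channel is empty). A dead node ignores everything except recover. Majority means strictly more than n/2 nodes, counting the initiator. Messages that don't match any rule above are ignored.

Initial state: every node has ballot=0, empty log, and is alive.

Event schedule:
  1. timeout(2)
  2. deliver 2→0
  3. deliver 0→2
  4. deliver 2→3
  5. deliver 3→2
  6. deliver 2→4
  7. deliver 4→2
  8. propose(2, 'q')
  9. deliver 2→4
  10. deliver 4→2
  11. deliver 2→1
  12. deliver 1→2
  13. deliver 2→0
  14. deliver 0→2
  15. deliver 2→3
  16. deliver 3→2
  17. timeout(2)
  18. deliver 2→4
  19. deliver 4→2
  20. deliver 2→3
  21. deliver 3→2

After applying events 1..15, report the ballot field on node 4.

7

1. timeout(2):  <2:cand b7 ->
2. deliver 2→0:  <0:foll b7 ->
3. deliver 0→2:  nop
4. deliver 2→3:  <3:foll b7 ->
5. deliver 3→2:  <2:lead b7 ->
6. deliver 2→4:  <4:foll b7 ->
7. deliver 4→2:  nop
8. propose(2,'q'):  nop
9. deliver 2→4:  <4:foll b7 q>
10. deliver 4→2:  nop
11. deliver 2→1:  <1:foll b7 ->
12. deliver 1→2:  nop
13. deliver 2→0:  <0:foll b7 q>
14. deliver 0→2:  <2:lead b7 q>
15. deliver 2→3:  <3:foll b7 q>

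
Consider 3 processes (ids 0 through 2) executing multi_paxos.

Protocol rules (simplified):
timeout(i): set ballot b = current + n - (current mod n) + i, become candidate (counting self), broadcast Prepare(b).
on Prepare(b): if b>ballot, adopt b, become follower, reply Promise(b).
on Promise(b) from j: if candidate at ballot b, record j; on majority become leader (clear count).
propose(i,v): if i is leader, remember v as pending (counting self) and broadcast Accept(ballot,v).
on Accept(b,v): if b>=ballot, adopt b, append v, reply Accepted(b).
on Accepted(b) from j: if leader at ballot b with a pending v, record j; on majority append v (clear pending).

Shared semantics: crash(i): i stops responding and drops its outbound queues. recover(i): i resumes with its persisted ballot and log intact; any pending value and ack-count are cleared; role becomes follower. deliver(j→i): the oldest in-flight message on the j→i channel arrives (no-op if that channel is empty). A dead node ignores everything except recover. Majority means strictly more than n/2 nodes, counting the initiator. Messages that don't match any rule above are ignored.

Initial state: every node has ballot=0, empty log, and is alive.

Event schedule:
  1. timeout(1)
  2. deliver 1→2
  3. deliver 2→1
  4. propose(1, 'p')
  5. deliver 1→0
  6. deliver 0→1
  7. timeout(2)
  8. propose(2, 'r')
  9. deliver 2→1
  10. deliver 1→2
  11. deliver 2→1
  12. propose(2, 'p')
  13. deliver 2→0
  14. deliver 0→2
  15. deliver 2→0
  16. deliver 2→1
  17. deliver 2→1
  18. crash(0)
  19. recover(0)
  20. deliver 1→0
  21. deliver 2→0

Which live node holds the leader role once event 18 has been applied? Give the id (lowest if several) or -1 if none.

e1 timeout(1): 1[cand,b=4,-]
e2 deliver 1→2: 2[foll,b=4,-]
e3 deliver 2→1: 1[lead,b=4,-]
e4 propose(1,'p'): ·
e5 deliver 1→0: 0[foll,b=4,-]
e6 deliver 0→1: ·
e7 timeout(2): 2[cand,b=8,-]
e8 propose(2,'r'): ·
e9 deliver 2→1: 1[foll,b=8,-]
e10 deliver 1→2: ·
e11 deliver 2→1: ·
e12 propose(2,'p'): ·
e13 deliver 2→0: 0[foll,b=8,-]
e14 deliver 0→2: 2[lead,b=8,-]
e15 deliver 2→0: ·
e16 deliver 2→1: ·
e17 deliver 2→1: ·
e18 crash(0): 0[✗foll,b=8,-]

2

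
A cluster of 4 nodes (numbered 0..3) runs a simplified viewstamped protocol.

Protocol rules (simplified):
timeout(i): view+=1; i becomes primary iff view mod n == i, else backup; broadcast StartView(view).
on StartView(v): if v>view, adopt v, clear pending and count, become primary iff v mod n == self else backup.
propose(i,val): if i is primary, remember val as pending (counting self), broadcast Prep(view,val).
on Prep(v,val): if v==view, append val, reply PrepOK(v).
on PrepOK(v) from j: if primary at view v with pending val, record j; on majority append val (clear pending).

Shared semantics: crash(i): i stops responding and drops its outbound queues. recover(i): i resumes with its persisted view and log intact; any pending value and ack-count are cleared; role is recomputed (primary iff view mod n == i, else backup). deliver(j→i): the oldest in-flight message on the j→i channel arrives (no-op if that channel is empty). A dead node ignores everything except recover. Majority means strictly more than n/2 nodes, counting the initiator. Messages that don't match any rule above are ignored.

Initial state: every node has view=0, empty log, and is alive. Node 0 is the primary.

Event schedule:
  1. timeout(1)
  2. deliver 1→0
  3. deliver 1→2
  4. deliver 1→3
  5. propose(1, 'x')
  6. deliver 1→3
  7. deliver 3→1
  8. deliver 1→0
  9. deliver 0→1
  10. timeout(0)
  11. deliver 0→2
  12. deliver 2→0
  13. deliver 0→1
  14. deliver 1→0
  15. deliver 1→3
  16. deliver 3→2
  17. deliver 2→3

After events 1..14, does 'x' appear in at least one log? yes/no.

yes

step 1 timeout(1): 1={prim,v=1,log=-}
step 2 deliver 1→0: 0={back,v=1,log=-}
step 3 deliver 1→2: 2={back,v=1,log=-}
step 4 deliver 1→3: 3={back,v=1,log=-}
step 5 propose(1,'x'): —
step 6 deliver 1→3: 3={back,v=1,log=x}
step 7 deliver 3→1: —
step 8 deliver 1→0: 0={back,v=1,log=x}
step 9 deliver 0→1: 1={prim,v=1,log=x}
step 10 timeout(0): 0={back,v=2,log=x}
step 11 deliver 0→2: 2={prim,v=2,log=-}
step 12 deliver 2→0: —
step 13 deliver 0→1: 1={back,v=2,log=x}
step 14 deliver 1→0: —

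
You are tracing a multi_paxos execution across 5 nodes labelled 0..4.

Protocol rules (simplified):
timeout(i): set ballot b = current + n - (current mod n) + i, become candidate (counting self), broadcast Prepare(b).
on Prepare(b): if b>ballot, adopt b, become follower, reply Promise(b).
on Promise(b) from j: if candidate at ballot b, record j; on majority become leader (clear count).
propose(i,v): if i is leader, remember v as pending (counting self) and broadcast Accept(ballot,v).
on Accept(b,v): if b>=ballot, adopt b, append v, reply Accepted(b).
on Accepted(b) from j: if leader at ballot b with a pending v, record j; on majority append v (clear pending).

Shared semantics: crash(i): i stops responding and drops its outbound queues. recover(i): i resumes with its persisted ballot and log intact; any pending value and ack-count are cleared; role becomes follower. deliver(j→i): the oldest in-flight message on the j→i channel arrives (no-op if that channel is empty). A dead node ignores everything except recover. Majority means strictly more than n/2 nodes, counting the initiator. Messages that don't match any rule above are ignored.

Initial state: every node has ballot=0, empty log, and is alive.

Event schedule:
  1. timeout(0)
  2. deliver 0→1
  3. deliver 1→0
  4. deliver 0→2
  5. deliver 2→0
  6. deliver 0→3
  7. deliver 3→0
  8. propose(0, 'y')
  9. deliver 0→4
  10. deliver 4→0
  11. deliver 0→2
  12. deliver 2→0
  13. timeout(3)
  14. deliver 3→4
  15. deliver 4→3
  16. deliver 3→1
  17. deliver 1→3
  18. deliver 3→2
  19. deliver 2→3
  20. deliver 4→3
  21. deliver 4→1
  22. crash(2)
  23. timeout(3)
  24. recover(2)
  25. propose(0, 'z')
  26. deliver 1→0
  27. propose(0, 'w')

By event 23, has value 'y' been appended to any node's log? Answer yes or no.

[1] timeout(0) → N0(cand b5 [-])
[2] deliver 0→1 → N1(foll b5 [-])
[3] deliver 1→0 → ∅
[4] deliver 0→2 → N2(foll b5 [-])
[5] deliver 2→0 → N0(lead b5 [-])
[6] deliver 0→3 → N3(foll b5 [-])
[7] deliver 3→0 → ∅
[8] propose(0,'y') → ∅
[9] deliver 0→4 → N4(foll b5 [-])
[10] deliver 4→0 → ∅
[11] deliver 0→2 → N2(foll b5 [y])
[12] deliver 2→0 → ∅
[13] timeout(3) → N3(cand b13 [-])
[14] deliver 3→4 → N4(foll b13 [-])
[15] deliver 4→3 → ∅
[16] deliver 3→1 → N1(foll b13 [-])
[17] deliver 1→3 → N3(lead b13 [-])
[18] deliver 3→2 → N2(foll b13 [y])
[19] deliver 2→3 → ∅
[20] deliver 4→3 → ∅
[21] deliver 4→1 → ∅
[22] crash(2) → N2(✗foll b13 [y])
[23] timeout(3) → N3(cand b18 [-])

yes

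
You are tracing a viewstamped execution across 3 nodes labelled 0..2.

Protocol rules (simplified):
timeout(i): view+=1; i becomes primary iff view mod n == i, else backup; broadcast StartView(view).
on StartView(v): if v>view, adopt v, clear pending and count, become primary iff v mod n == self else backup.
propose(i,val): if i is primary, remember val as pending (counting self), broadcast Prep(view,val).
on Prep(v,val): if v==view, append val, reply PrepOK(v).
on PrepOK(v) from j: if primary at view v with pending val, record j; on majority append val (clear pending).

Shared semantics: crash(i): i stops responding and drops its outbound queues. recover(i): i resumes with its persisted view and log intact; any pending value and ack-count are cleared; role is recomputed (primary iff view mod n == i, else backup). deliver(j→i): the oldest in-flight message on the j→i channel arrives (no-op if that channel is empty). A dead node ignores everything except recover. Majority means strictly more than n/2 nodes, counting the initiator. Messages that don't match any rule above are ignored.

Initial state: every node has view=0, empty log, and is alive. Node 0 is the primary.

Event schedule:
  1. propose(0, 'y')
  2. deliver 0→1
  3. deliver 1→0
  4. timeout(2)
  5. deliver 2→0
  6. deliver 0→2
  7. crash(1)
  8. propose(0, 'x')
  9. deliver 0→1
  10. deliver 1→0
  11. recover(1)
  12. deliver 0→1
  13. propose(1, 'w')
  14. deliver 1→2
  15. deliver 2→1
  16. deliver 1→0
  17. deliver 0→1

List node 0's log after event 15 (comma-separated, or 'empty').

after 1 — propose(0,'y'): ·
after 2 — deliver 0→1: n1:back/v0/[y]
after 3 — deliver 1→0: n0:prim/v0/[y]
after 4 — timeout(2): n2:back/v1/[-]
after 5 — deliver 2→0: n0:back/v1/[y]
after 6 — deliver 0→2: ·
after 7 — crash(1): n1:✗back/v0/[y]
after 8 — propose(0,'x'): ·
after 9 — deliver 0→1: ·
after 10 — deliver 1→0: ·
after 11 — recover(1): n1:back/v0/[y]
after 12 — deliver 0→1: ·
after 13 — propose(1,'w'): ·
after 14 — deliver 1→2: ·
after 15 — deliver 2→1: n1:prim/v1/[y]

y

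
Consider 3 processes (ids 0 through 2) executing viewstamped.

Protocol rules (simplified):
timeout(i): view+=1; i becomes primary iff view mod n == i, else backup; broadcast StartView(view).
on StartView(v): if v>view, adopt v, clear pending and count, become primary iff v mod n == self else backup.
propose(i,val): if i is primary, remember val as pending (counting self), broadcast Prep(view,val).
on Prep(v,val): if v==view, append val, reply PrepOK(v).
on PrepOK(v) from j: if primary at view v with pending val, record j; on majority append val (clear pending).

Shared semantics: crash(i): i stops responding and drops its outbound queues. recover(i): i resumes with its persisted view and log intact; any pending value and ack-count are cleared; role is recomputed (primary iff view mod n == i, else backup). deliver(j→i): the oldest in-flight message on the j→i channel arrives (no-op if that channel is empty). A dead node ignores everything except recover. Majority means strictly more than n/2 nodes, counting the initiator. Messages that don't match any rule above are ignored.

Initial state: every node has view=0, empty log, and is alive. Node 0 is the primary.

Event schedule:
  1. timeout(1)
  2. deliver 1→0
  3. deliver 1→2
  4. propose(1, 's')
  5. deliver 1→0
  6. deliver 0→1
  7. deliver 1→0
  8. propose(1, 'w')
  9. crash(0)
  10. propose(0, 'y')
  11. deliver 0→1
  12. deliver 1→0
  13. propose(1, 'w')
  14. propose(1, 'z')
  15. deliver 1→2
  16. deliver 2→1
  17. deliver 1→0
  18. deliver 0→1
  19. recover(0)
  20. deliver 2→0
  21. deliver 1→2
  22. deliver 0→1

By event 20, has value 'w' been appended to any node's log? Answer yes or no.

no

step 1 timeout(1): 1={prim,v=1,log=-}
step 2 deliver 1→0: 0={back,v=1,log=-}
step 3 deliver 1→2: 2={back,v=1,log=-}
step 4 propose(1,'s'): —
step 5 deliver 1→0: 0={back,v=1,log=s}
step 6 deliver 0→1: 1={prim,v=1,log=s}
step 7 deliver 1→0: —
step 8 propose(1,'w'): —
step 9 crash(0): 0={✗back,v=1,log=s}
step 10 propose(0,'y'): —
step 11 deliver 0→1: —
step 12 deliver 1→0: —
step 13 propose(1,'w'): —
step 14 propose(1,'z'): —
step 15 deliver 1→2: 2={back,v=1,log=s}
step 16 deliver 2→1: 1={prim,v=1,log=s,z}
step 17 deliver 1→0: —
step 18 deliver 0→1: —
step 19 recover(0): 0={back,v=1,log=s}
step 20 deliver 2→0: —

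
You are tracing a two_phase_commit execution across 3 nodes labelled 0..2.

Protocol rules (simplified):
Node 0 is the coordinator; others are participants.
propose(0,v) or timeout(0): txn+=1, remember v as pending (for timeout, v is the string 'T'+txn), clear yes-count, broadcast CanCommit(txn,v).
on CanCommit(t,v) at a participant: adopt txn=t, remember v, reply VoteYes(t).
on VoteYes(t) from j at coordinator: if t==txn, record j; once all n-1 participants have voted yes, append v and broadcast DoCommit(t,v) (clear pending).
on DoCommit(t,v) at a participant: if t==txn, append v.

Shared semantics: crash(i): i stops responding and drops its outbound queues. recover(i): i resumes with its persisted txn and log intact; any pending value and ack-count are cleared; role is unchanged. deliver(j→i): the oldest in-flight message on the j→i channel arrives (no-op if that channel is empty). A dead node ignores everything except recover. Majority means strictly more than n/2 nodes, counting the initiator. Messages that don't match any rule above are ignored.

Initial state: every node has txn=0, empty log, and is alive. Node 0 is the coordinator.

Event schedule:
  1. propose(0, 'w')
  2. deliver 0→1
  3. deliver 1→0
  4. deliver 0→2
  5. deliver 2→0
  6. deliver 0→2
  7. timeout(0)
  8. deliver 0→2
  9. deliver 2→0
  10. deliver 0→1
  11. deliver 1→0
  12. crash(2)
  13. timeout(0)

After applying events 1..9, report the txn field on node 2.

step 1 propose(0,'w'): 0={coor,t=1,log=-}
step 2 deliver 0→1: 1={part,t=1,log=-}
step 3 deliver 1→0: —
step 4 deliver 0→2: 2={part,t=1,log=-}
step 5 deliver 2→0: 0={coor,t=1,log=w}
step 6 deliver 0→2: 2={part,t=1,log=w}
step 7 timeout(0): 0={coor,t=2,log=w}
step 8 deliver 0→2: 2={part,t=2,log=w}
step 9 deliver 2→0: —

2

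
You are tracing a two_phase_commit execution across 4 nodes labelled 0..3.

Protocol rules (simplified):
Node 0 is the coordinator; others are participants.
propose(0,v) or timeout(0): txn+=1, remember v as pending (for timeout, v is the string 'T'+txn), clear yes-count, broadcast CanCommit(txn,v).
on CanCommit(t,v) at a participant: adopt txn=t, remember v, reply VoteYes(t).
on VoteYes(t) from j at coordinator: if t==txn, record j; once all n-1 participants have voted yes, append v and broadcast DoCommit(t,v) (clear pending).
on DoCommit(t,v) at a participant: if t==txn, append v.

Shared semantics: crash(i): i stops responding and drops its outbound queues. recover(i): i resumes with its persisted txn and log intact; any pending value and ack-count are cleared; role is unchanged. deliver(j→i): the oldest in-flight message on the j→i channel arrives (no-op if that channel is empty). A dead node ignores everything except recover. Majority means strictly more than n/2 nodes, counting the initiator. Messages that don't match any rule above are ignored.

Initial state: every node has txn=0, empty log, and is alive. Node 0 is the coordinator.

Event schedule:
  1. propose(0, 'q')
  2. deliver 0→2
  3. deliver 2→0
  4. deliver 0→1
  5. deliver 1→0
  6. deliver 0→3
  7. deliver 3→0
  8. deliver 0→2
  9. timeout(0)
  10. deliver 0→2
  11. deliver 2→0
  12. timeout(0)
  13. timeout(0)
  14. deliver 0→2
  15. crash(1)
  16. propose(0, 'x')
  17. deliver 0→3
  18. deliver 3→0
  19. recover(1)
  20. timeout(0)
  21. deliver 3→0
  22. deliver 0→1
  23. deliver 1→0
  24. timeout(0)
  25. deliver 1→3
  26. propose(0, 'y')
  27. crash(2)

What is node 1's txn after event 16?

1

1. propose(0,'q'):  <0:coor t1 ->
2. deliver 0→2:  <2:part t1 ->
3. deliver 2→0:  nop
4. deliver 0→1:  <1:part t1 ->
5. deliver 1→0:  nop
6. deliver 0→3:  <3:part t1 ->
7. deliver 3→0:  <0:coor t1 q>
8. deliver 0→2:  <2:part t1 q>
9. timeout(0):  <0:coor t2 q>
10. deliver 0→2:  <2:part t2 q>
11. deliver 2→0:  nop
12. timeout(0):  <0:coor t3 q>
13. timeout(0):  <0:coor t4 q>
14. deliver 0→2:  <2:part t3 q>
15. crash(1):  <1:✗part t1 ->
16. propose(0,'x'):  <0:coor t5 q>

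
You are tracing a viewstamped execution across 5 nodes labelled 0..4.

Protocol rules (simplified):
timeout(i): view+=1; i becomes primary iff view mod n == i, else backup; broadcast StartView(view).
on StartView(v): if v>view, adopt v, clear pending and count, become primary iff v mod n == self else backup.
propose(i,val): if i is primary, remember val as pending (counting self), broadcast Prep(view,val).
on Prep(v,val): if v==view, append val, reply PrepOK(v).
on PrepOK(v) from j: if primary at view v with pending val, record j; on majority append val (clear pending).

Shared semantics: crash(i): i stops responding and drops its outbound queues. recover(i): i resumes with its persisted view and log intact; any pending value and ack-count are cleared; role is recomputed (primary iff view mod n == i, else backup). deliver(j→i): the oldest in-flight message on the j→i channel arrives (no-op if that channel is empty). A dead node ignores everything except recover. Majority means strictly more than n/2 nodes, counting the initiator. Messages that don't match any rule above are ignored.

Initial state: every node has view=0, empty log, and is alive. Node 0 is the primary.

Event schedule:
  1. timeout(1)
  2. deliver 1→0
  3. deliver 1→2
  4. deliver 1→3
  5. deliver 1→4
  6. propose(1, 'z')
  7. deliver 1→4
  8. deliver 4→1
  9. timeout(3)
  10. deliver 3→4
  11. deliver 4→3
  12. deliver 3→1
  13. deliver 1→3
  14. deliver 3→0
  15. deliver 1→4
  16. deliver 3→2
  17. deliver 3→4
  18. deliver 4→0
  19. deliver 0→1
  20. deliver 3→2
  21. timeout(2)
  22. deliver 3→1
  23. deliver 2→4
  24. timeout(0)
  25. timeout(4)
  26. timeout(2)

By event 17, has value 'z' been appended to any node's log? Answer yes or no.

step 1 timeout(1): 1={prim,v=1,log=-}
step 2 deliver 1→0: 0={back,v=1,log=-}
step 3 deliver 1→2: 2={back,v=1,log=-}
step 4 deliver 1→3: 3={back,v=1,log=-}
step 5 deliver 1→4: 4={back,v=1,log=-}
step 6 propose(1,'z'): —
step 7 deliver 1→4: 4={back,v=1,log=z}
step 8 deliver 4→1: —
step 9 timeout(3): 3={back,v=2,log=-}
step 10 deliver 3→4: 4={back,v=2,log=z}
step 11 deliver 4→3: —
step 12 deliver 3→1: 1={back,v=2,log=-}
step 13 deliver 1→3: —
step 14 deliver 3→0: 0={back,v=2,log=-}
step 15 deliver 1→4: —
step 16 deliver 3→2: 2={prim,v=2,log=-}
step 17 deliver 3→4: —

yes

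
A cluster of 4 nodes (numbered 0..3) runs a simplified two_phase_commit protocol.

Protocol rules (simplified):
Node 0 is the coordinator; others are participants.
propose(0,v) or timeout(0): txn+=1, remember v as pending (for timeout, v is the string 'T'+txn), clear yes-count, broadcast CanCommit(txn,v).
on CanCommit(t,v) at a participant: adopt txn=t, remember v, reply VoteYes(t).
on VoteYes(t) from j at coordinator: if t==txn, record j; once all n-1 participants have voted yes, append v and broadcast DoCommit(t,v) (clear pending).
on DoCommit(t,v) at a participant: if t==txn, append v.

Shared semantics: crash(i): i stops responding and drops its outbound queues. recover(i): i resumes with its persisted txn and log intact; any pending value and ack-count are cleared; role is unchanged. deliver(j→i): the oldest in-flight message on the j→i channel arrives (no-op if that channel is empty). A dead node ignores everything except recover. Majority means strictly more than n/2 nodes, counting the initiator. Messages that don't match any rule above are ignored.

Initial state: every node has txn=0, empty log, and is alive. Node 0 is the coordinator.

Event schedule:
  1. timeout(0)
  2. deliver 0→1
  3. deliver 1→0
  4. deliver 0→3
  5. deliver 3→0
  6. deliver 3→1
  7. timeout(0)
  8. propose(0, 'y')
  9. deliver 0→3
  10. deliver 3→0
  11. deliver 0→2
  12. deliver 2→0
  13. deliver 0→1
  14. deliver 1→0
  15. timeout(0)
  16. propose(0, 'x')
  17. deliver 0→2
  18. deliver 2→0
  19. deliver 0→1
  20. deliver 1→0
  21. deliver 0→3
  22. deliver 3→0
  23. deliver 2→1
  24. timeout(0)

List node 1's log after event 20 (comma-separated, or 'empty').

empty

after 1 — timeout(0): n0:coor/t1/[-]
after 2 — deliver 0→1: n1:part/t1/[-]
after 3 — deliver 1→0: ·
after 4 — deliver 0→3: n3:part/t1/[-]
after 5 — deliver 3→0: ·
after 6 — deliver 3→1: ·
after 7 — timeout(0): n0:coor/t2/[-]
after 8 — propose(0,'y'): n0:coor/t3/[-]
after 9 — deliver 0→3: n3:part/t2/[-]
after 10 — deliver 3→0: ·
after 11 — deliver 0→2: n2:part/t1/[-]
after 12 — deliver 2→0: ·
after 13 — deliver 0→1: n1:part/t2/[-]
after 14 — deliver 1→0: ·
after 15 — timeout(0): n0:coor/t4/[-]
after 16 — propose(0,'x'): n0:coor/t5/[-]
after 17 — deliver 0→2: n2:part/t2/[-]
after 18 — deliver 2→0: ·
after 19 — deliver 0→1: n1:part/t3/[-]
after 20 — deliver 1→0: ·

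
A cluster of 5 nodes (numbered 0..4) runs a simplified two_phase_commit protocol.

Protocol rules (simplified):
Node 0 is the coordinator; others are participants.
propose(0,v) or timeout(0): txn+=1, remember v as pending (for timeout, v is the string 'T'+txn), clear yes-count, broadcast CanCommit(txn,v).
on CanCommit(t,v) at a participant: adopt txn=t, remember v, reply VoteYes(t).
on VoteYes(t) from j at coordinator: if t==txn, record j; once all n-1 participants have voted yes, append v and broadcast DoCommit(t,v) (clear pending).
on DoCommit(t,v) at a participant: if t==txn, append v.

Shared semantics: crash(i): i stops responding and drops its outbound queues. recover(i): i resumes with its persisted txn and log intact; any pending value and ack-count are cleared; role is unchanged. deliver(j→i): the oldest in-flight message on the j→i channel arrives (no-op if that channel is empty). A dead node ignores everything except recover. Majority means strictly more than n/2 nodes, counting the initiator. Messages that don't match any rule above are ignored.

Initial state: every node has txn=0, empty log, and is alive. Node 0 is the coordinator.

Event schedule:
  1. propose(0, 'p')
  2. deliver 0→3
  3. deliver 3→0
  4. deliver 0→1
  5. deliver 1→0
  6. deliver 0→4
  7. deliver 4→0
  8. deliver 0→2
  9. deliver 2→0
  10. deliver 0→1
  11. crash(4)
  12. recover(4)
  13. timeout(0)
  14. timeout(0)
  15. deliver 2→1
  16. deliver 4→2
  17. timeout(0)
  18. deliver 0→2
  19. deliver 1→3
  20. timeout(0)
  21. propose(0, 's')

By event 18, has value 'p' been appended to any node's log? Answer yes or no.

after 1 — propose(0,'p'): n0:coor/t1/[-]
after 2 — deliver 0→3: n3:part/t1/[-]
after 3 — deliver 3→0: ·
after 4 — deliver 0→1: n1:part/t1/[-]
after 5 — deliver 1→0: ·
after 6 — deliver 0→4: n4:part/t1/[-]
after 7 — deliver 4→0: ·
after 8 — deliver 0→2: n2:part/t1/[-]
after 9 — deliver 2→0: n0:coor/t1/[p]
after 10 — deliver 0→1: n1:part/t1/[p]
after 11 — crash(4): n4:✗part/t1/[-]
after 12 — recover(4): n4:part/t1/[-]
after 13 — timeout(0): n0:coor/t2/[p]
after 14 — timeout(0): n0:coor/t3/[p]
after 15 — deliver 2→1: ·
after 16 — deliver 4→2: ·
after 17 — timeout(0): n0:coor/t4/[p]
after 18 — deliver 0→2: n2:part/t1/[p]

yes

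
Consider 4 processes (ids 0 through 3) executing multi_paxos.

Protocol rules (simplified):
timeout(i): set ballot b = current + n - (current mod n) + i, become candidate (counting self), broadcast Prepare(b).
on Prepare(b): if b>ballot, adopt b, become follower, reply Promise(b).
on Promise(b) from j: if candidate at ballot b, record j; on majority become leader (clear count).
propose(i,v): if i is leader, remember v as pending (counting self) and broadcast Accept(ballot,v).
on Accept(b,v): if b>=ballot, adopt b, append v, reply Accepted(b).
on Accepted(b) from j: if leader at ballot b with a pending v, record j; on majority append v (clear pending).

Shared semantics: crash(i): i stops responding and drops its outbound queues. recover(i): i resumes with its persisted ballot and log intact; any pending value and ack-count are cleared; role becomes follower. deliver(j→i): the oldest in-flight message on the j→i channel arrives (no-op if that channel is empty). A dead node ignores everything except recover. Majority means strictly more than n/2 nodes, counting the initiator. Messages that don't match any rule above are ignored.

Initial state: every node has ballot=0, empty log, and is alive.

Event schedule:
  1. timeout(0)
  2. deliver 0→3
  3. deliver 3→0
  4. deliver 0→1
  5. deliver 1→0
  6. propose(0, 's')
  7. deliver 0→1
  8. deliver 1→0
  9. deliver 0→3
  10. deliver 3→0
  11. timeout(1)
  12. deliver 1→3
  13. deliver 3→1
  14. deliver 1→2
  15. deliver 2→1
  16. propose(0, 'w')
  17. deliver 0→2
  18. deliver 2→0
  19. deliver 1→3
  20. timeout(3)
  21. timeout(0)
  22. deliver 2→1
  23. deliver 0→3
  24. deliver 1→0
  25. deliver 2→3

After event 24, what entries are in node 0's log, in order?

step 1 timeout(0): 0={cand,b=4,log=-}
step 2 deliver 0→3: 3={foll,b=4,log=-}
step 3 deliver 3→0: —
step 4 deliver 0→1: 1={foll,b=4,log=-}
step 5 deliver 1→0: 0={lead,b=4,log=-}
step 6 propose(0,'s'): —
step 7 deliver 0→1: 1={foll,b=4,log=s}
step 8 deliver 1→0: —
step 9 deliver 0→3: 3={foll,b=4,log=s}
step 10 deliver 3→0: 0={lead,b=4,log=s}
step 11 timeout(1): 1={cand,b=9,log=s}
step 12 deliver 1→3: 3={foll,b=9,log=s}
step 13 deliver 3→1: —
step 14 deliver 1→2: 2={foll,b=9,log=-}
step 15 deliver 2→1: 1={lead,b=9,log=s}
step 16 propose(0,'w'): —
step 17 deliver 0→2: —
step 18 deliver 2→0: —
step 19 deliver 1→3: —
step 20 timeout(3): 3={cand,b=15,log=s}
step 21 timeout(0): 0={cand,b=8,log=s}
step 22 deliver 2→1: —
step 23 deliver 0→3: —
step 24 deliver 1→0: 0={foll,b=9,log=s}

s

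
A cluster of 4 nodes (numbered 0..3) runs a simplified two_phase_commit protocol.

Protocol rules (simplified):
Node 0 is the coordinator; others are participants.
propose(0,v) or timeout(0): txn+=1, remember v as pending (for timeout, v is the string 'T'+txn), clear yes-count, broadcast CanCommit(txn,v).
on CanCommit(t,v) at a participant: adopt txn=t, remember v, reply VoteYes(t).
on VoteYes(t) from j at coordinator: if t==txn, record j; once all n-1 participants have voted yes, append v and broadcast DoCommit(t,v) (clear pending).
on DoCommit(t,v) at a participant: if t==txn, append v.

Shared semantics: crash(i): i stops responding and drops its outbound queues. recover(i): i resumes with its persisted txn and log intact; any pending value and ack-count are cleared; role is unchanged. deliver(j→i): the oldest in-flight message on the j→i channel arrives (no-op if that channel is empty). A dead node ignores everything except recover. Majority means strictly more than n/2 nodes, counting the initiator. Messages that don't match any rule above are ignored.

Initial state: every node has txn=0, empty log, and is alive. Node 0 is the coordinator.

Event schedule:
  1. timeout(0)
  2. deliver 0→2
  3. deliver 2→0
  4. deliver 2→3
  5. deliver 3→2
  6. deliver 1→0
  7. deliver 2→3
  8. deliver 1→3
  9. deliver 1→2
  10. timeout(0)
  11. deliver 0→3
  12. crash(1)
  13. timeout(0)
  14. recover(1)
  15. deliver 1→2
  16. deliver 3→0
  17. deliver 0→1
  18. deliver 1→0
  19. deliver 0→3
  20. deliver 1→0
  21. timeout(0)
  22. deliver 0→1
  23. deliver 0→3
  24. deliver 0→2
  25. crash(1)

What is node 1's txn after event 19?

[1] timeout(0) → N0(coor t1 [-])
[2] deliver 0→2 → N2(part t1 [-])
[3] deliver 2→0 → ∅
[4] deliver 2→3 → ∅
[5] deliver 3→2 → ∅
[6] deliver 1→0 → ∅
[7] deliver 2→3 → ∅
[8] deliver 1→3 → ∅
[9] deliver 1→2 → ∅
[10] timeout(0) → N0(coor t2 [-])
[11] deliver 0→3 → N3(part t1 [-])
[12] crash(1) → N1(✗part t0 [-])
[13] timeout(0) → N0(coor t3 [-])
[14] recover(1) → N1(part t0 [-])
[15] deliver 1→2 → ∅
[16] deliver 3→0 → ∅
[17] deliver 0→1 → N1(part t1 [-])
[18] deliver 1→0 → ∅
[19] deliver 0→3 → N3(part t2 [-])

1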